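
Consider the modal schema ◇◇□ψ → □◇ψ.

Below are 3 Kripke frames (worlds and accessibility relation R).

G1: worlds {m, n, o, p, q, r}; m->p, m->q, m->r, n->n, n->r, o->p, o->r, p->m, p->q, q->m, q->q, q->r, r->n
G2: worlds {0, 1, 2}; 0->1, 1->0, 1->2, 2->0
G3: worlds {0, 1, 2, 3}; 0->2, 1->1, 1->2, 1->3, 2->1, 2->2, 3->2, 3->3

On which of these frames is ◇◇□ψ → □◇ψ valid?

The schema corresponds to a generalized confluence (Geach) condition: ∀x ∀y ∀z ((xR²y ∧ xRz) → ∃w (yRw ∧ zRw)).
G1: fails — mR²m, mRr but no w with mRw and rRw.
G2: fails — 0R²0, 0R1 but no w with 0Rw and 1Rw.
G3: condition met.
Valid on: G3.

G3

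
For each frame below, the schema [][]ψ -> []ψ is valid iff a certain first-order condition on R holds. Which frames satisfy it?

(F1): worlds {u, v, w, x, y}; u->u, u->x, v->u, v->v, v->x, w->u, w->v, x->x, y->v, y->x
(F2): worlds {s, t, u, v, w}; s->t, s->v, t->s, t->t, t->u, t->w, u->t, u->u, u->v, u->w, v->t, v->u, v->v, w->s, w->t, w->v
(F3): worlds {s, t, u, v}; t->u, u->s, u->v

(F1), (F2)

This is the axiom for density; its first-order frame correspondent is forall x forall y (Rxy -> exists z (Rxz & Rzy)).
(F1): ✓.
(F2): ✓.
(F3): fails — Rus but no z with Ruz and Rzs.
Valid on: (F1), (F2).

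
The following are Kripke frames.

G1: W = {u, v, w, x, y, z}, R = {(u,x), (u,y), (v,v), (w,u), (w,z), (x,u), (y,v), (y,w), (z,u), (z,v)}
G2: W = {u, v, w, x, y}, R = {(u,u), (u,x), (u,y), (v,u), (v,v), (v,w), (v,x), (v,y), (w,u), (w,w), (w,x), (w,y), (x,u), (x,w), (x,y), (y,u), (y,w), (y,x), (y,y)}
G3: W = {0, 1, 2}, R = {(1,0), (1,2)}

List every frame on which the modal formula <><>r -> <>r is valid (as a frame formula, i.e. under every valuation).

The schema corresponds to transitivity: forall x forall y forall z (Rxy & Ryz -> Rxz).
G1: fails — Rwu and Rux but not Rwx.
G2: fails — Ruy and Ryw but not Ruw.
G3: condition met.
Valid on: G3.

G3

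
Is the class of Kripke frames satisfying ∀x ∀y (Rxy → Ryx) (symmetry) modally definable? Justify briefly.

This is a Sahlqvist condition; the B axiom r → □◇r defines it.
Suppose r→□◇r is valid. Take Rxy and set V(r)={x}. Then r at x, so □◇r at x, so ◇r at y, so some z with Ryz has r; z=x, i.e. Ryx.

Definable; r → □◇r defines it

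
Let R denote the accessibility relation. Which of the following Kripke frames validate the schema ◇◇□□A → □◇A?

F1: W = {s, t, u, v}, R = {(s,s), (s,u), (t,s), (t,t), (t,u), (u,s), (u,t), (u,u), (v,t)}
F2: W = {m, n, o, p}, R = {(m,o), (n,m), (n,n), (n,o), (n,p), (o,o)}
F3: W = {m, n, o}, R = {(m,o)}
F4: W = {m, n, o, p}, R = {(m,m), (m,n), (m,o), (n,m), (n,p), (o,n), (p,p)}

Frame correspondent (Sahlqvist): ∀x ∀y ∀z ((xR²y ∧ xRz) → ∃w (yR²w ∧ zRw)) — i.e. a generalized confluence (Geach) condition.
F1: ✓.
F2: fails — nR²m, nRp but no w with mR²w and pRw.
F3: ✓.
F4: fails — mR²o, mRo but no w with oR²w and oRw.
Valid on: F1, F3.

F1, F3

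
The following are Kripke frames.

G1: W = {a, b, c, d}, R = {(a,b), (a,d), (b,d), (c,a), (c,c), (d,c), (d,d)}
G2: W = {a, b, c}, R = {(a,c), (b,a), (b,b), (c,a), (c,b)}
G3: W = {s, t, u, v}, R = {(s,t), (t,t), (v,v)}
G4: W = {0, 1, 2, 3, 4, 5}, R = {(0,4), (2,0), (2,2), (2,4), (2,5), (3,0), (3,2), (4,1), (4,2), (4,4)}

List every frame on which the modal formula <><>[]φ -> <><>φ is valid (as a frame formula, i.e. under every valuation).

Frame correspondent (Sahlqvist): forall x forall y (x R^2 y -> exists w (yRw & x R^2 w)) — i.e. a generalized confluence (Geach) condition.
G1: condition met.
G2: fails — aR²a but no w with aRw and aR²w.
G3: condition met.
G4: fails — 0R²1 but no w with 1Rw and 0R²w.
Valid on: G1, G3.

G1, G3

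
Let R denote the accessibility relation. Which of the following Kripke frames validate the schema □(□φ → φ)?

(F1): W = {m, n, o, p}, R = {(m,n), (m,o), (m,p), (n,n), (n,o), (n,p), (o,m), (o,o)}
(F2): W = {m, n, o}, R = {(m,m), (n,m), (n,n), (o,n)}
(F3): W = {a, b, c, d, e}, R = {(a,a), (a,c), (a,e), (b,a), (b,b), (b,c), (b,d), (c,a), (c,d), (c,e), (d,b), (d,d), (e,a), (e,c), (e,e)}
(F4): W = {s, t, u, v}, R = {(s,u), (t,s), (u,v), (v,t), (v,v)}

The schema corresponds to shift-reflexivity: ∀x ∀y (Rxy → Ryy).
(F1): fails — Rom but not Rmm.
(F2): ✓.
(F3): fails — Rbc but not Rcc.
(F4): fails — Rvt but not Rtt.
Valid on: (F2).

(F2)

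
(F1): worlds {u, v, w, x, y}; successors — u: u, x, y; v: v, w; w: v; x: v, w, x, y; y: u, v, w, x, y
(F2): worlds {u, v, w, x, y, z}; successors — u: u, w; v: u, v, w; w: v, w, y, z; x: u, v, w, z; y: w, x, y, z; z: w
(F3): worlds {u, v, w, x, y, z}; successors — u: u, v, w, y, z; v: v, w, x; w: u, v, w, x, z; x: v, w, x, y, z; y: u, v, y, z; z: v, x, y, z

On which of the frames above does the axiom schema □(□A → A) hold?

The schema corresponds to shift-reflexivity: ∀x ∀y (Rxy → Ryy).
(F1): fails — Rxw but not Rww.
(F2): fails — Ryx but not Rxx.
(F3): holds.
Valid on: (F3).

(F3)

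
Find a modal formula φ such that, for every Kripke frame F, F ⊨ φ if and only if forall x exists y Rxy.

□r → ◇r

This is seriality; the standard corresponding axiom is D: □r → ◇r.
Suppose □r→◇r is valid. At any x set V(r)=W. Then □r at x, so ◇r at x, so x has a successor.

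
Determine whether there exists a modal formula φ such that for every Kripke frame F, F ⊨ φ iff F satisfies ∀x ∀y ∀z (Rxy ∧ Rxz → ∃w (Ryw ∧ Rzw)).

Definable; ◇□p → □◇p defines it

This is a Sahlqvist condition; the .2 axiom ◇□p → □◇p defines it.
Suppose ◇□p→□◇p is valid. Take Rxy, Rxz and set V(p)={w : Ryw}. Then □p at y so ◇□p at x, so □◇p at x, so ◇p at z, giving w with Rzw and Ryw.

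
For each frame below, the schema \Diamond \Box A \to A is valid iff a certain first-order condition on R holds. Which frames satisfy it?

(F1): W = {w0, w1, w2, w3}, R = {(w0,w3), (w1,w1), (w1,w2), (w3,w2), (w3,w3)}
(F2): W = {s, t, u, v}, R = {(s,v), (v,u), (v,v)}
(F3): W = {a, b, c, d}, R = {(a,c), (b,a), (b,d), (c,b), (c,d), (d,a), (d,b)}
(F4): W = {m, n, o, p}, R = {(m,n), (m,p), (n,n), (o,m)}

none

Frame correspondent (Sahlqvist): \forall x \forall y (Rxy \to Ryx) — i.e. symmetry.
(F1): fails — Rw1w2 but not Rw2w1.
(F2): fails — Rvu but not Ruv.
(F3): fails — Rcd but not Rdc.
(F4): fails — Rom but not Rmo.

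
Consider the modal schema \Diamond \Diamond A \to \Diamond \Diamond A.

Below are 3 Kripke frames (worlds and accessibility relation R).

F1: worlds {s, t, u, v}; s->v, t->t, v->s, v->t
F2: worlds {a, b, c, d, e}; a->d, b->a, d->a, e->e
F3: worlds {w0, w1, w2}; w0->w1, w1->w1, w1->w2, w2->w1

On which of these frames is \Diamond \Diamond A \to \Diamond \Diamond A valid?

F1, F2, F3

Frame correspondent (Sahlqvist): \forall x \forall y (x R^2 y \to \exists w (y = w \wedge x R^2 w)) — i.e. a generalized confluence (Geach) condition.
F1: ✓.
F2: ✓.
F3: ✓.
Valid on: F1, F2, F3.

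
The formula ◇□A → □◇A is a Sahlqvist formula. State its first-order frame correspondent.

convergence

Suppose ◇□A→□◇A is valid. Take Rxy, Rxz and set V(A)={w : Ryw}. Then □A at y so ◇□A at x, so □◇A at x, so ◇A at z, giving w with Rzw and Ryw.
The converse is a direct semantic check.
So the correspondent is convergence.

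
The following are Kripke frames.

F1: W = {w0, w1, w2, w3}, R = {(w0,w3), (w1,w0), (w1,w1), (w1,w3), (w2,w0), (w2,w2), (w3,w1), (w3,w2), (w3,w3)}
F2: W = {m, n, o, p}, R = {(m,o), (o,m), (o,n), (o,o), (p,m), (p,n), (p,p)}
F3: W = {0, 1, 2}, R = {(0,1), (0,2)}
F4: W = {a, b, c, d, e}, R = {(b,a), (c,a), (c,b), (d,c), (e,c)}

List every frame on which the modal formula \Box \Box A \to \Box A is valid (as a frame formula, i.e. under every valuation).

The schema corresponds to density: \forall x \forall y (Rxy \to \exists z (Rxz \wedge Rzy)).
F1: condition met.
F2: condition met.
F3: fails — R01 but no z with R0z and Rz1.
F4: fails — Rdc but no z with Rdz and Rzc.
Valid on: F1, F2.

F1, F2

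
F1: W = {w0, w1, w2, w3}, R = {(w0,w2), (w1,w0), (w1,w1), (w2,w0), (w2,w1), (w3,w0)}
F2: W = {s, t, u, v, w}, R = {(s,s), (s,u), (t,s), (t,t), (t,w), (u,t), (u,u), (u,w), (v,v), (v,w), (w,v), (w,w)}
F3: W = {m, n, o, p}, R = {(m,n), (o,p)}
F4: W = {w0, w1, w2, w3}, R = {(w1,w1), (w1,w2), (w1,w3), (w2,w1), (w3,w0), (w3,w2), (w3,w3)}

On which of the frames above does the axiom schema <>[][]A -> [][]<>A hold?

This is the axiom for a generalized confluence (Geach) condition; its first-order frame correspondent is forall x forall y forall z ((xRy & x R^2 z) -> exists w (y R^2 w & zRw)).
F1: fails — w1Rw0, w1R²w0 but no w with w0R²w and w0Rw.
F2: fails — tRw, tR²s but no w* with wR²w* and sRw*.
F3: holds.
F4: fails — w1Rw1, w1R²w0 but no w with w1R²w and w0Rw.
Valid on: F3.

F3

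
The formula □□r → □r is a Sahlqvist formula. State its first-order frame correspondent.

Density

Suppose □□r→□r is valid. Take Rxy and set V(r)={w : xR²w}. Then □□r at x, so □r at x, so r at y, i.e. ∃z(Rxz∧Rzy).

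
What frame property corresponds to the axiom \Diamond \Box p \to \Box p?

Equivalently (dual form): ◇p → □◇p.
Suppose ◇p→□◇p is valid. Take Rxy, Rxz and set V(p)={y}. Then ◇p at x, so □◇p at x, so ◇p at z, so some w with Rzw has p; w=y, i.e. Rzy. By symmetry of the argument, Ryz.
The converse is a direct semantic check.
Frame condition: \forall x \forall y \forall z (Rxy \wedge Rxz \to Ryz).

the Euclidean property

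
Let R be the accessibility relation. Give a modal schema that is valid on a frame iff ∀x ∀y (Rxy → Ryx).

p → □◇p

This is symmetry; the standard corresponding axiom is B: p → □◇p.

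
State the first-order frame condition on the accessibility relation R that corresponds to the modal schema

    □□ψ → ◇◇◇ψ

This is a Sahlqvist (Geach-type) schema ◇^0□^2ψ → □^0◇^3ψ.
First-order correspondent: ∀x ∃w (xR²w ∧ xR³w).

∀x ∃w (xR²w ∧ xR³w)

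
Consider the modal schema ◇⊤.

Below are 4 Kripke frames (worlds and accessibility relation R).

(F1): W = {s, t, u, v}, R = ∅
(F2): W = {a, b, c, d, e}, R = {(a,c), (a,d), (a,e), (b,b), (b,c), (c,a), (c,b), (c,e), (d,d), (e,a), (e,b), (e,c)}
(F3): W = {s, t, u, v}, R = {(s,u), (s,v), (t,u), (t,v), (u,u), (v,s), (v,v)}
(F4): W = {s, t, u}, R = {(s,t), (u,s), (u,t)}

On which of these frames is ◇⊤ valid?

The schema corresponds to seriality: ∀x ∃y Rxy.
(F1): fails — world s has no successor.
(F2): holds.
(F3): holds.
(F4): fails — world t has no successor.

(F2), (F3)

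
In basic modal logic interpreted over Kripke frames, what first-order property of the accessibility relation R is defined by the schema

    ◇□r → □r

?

Equivalently (dual form): ◇r → □◇r.
Suppose ◇r→□◇r is valid. Take Rxy, Rxz and set V(r)={y}. Then ◇r at x, so □◇r at x, so ◇r at z, so some w with Rzw has r; w=y, i.e. Rzy. By symmetry of the argument, Ryz.

the Euclidean property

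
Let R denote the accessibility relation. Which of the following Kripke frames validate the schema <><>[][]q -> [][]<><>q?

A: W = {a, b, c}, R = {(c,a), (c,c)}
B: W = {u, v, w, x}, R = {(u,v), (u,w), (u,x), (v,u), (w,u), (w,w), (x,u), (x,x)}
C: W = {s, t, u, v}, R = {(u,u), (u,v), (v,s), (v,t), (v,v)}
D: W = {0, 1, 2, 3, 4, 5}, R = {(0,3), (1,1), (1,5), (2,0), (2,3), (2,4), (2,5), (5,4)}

B

This is the axiom for a generalized confluence (Geach) condition; its first-order frame correspondent is forall x forall y forall z ((x R^2 y & x R^2 z) -> exists w (y R^2 w & z R^2 w)).
A: fails — cR²a, cR²a but no w with aR²w and aR²w.
B: holds.
C: fails — uR²s, uR²s but no w with sR²w and sR²w.
D: fails — 1R²1, 1R²4 but no w with 1R²w and 4R²w.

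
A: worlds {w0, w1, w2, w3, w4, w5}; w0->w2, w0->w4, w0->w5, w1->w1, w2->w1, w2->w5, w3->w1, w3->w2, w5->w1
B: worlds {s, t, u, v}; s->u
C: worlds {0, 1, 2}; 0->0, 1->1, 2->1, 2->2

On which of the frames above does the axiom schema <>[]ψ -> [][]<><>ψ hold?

This is the axiom for a generalized confluence (Geach) condition; its first-order frame correspondent is forall x forall y forall z ((xRy & x R^2 z) -> exists w (yRw & z R^2 w)).
A: fails — w0Rw4, w0R²w1 but no w with w4Rw and w1R²w.
B: satisfies the condition.
C: satisfies the condition.

B, C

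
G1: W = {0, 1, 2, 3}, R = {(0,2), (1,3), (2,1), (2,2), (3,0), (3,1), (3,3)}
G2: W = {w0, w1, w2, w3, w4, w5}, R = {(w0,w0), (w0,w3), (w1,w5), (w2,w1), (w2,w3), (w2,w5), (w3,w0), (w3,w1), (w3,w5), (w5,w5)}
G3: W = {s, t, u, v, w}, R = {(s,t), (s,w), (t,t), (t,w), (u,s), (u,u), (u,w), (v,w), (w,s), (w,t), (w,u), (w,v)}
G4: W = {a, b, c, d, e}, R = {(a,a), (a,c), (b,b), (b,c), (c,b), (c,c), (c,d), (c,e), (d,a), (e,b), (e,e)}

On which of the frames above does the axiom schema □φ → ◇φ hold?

G1, G3, G4

Frame correspondent (Sahlqvist): ∀x ∃y Rxy — i.e. seriality.
G1: condition met.
G2: fails — world w4 has no successor.
G3: condition met.
G4: condition met.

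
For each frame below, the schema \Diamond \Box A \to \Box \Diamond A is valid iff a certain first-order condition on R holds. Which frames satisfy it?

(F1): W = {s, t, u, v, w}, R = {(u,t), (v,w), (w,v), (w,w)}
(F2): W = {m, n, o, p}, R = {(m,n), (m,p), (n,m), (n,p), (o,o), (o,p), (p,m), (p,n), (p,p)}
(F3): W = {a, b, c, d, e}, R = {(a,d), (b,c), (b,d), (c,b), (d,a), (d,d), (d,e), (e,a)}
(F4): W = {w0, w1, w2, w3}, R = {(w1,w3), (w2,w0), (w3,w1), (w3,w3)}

Frame correspondent (Sahlqvist): \forall x \forall y \forall z (Rxy \wedge Rxz \to \exists w (Ryw \wedge Rzw)) — i.e. convergence.
(F1): fails — Rut and Rut but t and t have no common successor.
(F2): ✓.
(F3): fails — Rbc and Rbd but c and d have no common successor.
(F4): fails — Rw2w0 and Rw2w0 but w0 and w0 have no common successor.

(F2)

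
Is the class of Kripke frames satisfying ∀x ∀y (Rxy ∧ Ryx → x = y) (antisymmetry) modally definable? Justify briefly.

Not definable by any modal formula

Modal frame validity is preserved under surjective bounded morphisms.
The 8-cycle (worlds 0,1,2,3,4,5,6,7 with 0→1→2→3→4→5→6→7→0) is antisymmetric. Sending even-indexed worlds to • and odd-indexed worlds to ∘ is a surjective bounded morphism onto the two-world frame with •↔∘, which is not antisymmetric.
So no modal formula (or set of formulas) defines exactly the antisymmetric frames.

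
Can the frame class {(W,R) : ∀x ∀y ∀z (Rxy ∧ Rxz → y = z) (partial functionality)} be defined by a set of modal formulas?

The condition is partial functionality. A defining modal formula is ◇r → □r.
Suppose ◇r→□r is valid. Take Rxy, Rxz and set V(r)={y}. Then ◇r at x, so □r at x, so r at z, i.e. z=y.

Yes — defined by ◇r → □r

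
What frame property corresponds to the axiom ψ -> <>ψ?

This schema is equivalent to the T axiom □ψ → ψ.
It corresponds to reflexivity: forall x Rxx.

reflexivity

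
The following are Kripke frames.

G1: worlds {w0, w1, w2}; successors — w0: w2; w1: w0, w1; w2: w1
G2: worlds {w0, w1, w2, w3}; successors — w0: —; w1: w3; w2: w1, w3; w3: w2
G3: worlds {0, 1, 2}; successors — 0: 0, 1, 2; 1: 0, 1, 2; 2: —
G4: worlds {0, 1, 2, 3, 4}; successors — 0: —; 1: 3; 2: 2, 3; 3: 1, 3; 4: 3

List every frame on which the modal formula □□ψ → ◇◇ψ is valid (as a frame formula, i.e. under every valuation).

The schema corresponds to a generalized confluence (Geach) condition: ∀x ∃w (xR²w ∧ xR²w).
G1: holds.
G2: fails — at w0 but no w with w0R²w and w0R²w.
G3: fails — at 2 but no w with 2R²w and 2R²w.
G4: fails — at 0 but no w with 0R²w and 0R²w.
Valid on: G1.

G1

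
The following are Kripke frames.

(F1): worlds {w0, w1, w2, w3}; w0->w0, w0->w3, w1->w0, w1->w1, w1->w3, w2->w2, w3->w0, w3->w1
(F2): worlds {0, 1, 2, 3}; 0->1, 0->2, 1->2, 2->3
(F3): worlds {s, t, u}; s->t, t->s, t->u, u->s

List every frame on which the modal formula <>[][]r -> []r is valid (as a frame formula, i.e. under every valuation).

(F1)

The schema corresponds to a generalized confluence (Geach) condition: forall x forall y forall z ((xRy & xRz) -> exists w (y R^2 w & z = w)).
(F1): holds.
(F2): fails — 0R1, 0R1 but no w with 1R²w and 1=w.
(F3): fails — tRu, tRs but no w with uR²w and s=w.
Valid on: (F1).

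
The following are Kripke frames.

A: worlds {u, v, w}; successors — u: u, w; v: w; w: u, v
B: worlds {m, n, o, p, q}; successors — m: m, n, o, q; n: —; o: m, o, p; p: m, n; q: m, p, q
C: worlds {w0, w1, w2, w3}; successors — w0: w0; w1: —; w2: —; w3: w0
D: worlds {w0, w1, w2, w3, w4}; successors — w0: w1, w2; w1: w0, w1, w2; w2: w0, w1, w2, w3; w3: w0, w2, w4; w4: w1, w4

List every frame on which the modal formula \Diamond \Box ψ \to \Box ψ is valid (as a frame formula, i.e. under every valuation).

C

Frame correspondent (Sahlqvist): \forall x \forall y \forall z (Rxy \wedge Rxz \to Ryz) — i.e. the Euclidean property.
A: fails — Ruw and Ruw but not Rww.
B: fails — Rmo and Rmq but not Roq.
C: satisfies the condition.
D: fails — Rw1w0 and Rw1w0 but not Rw0w0.
Valid on: C.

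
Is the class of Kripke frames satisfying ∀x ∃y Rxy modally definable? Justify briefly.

Definable; □q → ◇q defines it

The condition is seriality. A defining modal formula is □q → ◇q.
Suppose □q→◇q is valid. At any x set V(q)=W. Then □q at x, so ◇q at x, so x has a successor.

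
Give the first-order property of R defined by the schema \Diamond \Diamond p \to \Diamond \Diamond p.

This is a Sahlqvist (Geach-type) schema ◇^2□^0p → □^0◇^2p.
Minimal-valuation argument: fix x; take any y with xR^2y and any z with xR^0z. Set V(p) to the set of worlds R-reachable from y in exactly 0 steps. Then □^0p holds at y, so the antecedent holds at x; validity forces ◇^2p at z, giving a w with zR^2w and yR^0w.
First-order correspondent: \forall x \forall y (x R^2 y \to \exists w (y = w \wedge x R^2 w)).

\forall x \forall y (x R^2 y \to \exists w (y = w \wedge x R^2 w))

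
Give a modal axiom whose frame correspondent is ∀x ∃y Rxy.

□ψ → ◇ψ

A defining formula is □ψ → ◇ψ (the D axiom).
Suppose □ψ→◇ψ is valid. At any x set V(ψ)=W. Then □ψ at x, so ◇ψ at x, so x has a successor.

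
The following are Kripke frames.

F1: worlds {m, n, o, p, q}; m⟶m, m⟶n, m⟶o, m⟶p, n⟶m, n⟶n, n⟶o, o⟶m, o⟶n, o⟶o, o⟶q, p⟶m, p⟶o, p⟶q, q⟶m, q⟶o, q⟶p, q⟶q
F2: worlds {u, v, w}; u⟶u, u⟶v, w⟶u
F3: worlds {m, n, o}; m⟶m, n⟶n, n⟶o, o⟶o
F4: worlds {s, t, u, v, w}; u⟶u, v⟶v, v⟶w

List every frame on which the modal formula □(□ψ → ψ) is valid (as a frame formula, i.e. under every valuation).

The schema corresponds to shift-reflexivity: ∀x ∀y (Rxy → Ryy).
F1: fails — Rqp but not Rpp.
F2: fails — Ruv but not Rvv.
F3: condition met.
F4: fails — Rvw but not Rww.
Valid on: F3.

F3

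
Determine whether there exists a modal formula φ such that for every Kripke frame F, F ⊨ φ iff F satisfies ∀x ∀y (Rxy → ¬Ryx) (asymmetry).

Modal frame validity is preserved under surjective bounded morphisms.
The 4-cycle (worlds w0,w1,w2,w3 with w0→w1→w2→w3→w0) is asymmetric. Mapping every world to a single reflexive point • is a surjective bounded morphism, and the reflexive point is not asymmetric (R•• but asymmetry requires ¬R••).
So no modal formula (or set of formulas) defines exactly the asymmetric frames.

Not definable by any modal formula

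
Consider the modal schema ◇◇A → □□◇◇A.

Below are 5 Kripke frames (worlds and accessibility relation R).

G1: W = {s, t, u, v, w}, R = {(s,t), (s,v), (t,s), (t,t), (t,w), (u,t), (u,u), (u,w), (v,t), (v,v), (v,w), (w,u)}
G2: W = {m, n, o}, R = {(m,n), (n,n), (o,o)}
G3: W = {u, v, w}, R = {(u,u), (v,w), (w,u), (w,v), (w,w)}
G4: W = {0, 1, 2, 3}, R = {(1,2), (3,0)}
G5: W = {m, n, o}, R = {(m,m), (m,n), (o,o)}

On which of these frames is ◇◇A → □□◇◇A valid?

G2, G4

Frame correspondent (Sahlqvist): ∀x ∀y ∀z ((xR²y ∧ xR²z) → ∃w (y = w ∧ zR²w)) — i.e. a generalized confluence (Geach) condition.
G1: fails — sR²s, sR²w but no w* with s=w* and wR²w*.
G2: satisfies the condition.
G3: fails — vR²v, vR²u but no t with v=t and uR²t.
G4: satisfies the condition.
G5: fails — mR²m, mR²n but no w with m=w and nR²w.
Valid on: G2, G4.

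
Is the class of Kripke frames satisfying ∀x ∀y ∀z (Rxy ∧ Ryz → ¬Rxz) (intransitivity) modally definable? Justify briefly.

Not definable by any modal formula

If a class were modally definable it would be closed under surjective bounded morphisms (Goldblatt–Thomason).
The 3-cycle (worlds 0,1,2 with 0→1→2→0) is intransitive. Mapping every world to a single reflexive point • is a surjective bounded morphism; the reflexive point is not intransitive (R••∧R•• but R••).
So the class is not modally definable.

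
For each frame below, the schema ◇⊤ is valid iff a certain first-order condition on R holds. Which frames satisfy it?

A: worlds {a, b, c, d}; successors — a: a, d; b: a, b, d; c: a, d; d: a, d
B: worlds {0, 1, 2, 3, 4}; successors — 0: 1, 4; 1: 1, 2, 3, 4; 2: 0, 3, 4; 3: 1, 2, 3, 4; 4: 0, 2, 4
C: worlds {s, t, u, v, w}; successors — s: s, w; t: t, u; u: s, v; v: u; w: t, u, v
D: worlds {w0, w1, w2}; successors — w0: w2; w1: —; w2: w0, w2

The schema corresponds to seriality: ∀x ∃y Rxy.
A: ✓.
B: ✓.
C: ✓.
D: fails — world w1 has no successor.

A, B, C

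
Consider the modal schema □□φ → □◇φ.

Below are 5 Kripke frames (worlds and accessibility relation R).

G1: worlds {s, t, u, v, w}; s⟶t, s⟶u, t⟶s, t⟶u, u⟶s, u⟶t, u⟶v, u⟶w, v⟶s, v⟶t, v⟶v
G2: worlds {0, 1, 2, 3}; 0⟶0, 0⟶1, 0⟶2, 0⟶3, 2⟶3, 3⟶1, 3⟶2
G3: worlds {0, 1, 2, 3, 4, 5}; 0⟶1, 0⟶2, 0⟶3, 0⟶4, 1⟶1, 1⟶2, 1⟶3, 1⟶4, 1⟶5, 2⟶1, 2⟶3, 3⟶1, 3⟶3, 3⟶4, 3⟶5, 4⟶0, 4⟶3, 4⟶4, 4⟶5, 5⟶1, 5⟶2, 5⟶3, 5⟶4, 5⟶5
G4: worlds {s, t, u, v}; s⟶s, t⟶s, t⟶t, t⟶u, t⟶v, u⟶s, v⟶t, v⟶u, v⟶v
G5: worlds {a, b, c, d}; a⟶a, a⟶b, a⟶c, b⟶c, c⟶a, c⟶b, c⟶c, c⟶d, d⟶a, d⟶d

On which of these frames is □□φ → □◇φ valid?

G3, G4, G5

Frame correspondent (Sahlqvist): ∀x ∀z (xRz → ∃w (xR²w ∧ zRw)) — i.e. a generalized confluence (Geach) condition.
G1: fails — uRw but no w* with uR²w* and wRw*.
G2: fails — 0R1 but no w with 0R²w and 1Rw.
G3: satisfies the condition.
G4: satisfies the condition.
G5: satisfies the condition.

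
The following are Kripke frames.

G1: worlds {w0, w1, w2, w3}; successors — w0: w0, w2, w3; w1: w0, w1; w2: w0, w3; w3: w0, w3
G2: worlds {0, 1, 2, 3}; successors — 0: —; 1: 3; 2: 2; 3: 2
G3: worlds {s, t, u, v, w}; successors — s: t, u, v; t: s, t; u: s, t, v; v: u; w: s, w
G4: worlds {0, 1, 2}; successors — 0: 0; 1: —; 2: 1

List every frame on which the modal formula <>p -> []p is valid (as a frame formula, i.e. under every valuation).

G2, G4

The schema corresponds to partial functionality: forall x forall y forall z (Rxy & Rxz -> y = z).
G1: fails — w0 sees both w0 and w2.
G2: satisfies the condition.
G3: fails — s sees both t and u.
G4: satisfies the condition.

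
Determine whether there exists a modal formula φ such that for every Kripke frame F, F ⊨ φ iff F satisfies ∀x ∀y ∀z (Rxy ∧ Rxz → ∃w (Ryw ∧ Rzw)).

Yes, by ◇□p → □◇p

This is a Sahlqvist condition; the .2 axiom ◇□p → □◇p defines it.
Suppose ◇□p→□◇p is valid. Take Rxy, Rxz and set V(p)={w : Ryw}. Then □p at y so ◇□p at x, so □◇p at x, so ◇p at z, giving w with Rzw and Ryw.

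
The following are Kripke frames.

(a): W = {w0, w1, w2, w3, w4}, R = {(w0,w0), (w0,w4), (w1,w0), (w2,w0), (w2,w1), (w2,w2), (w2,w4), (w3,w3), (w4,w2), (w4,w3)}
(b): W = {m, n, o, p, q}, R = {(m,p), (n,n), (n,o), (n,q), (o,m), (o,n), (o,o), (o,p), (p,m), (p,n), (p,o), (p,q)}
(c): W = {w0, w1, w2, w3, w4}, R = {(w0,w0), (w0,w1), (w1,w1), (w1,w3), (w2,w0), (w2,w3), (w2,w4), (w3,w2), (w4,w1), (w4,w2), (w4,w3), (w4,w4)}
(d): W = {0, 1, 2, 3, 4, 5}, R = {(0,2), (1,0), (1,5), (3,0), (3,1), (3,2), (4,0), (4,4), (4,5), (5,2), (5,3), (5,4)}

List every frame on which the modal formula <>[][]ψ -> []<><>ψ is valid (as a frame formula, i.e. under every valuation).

(a), (c)

Frame correspondent (Sahlqvist): forall x forall y forall z ((xRy & xRz) -> exists w (y R^2 w & z R^2 w)) — i.e. a generalized confluence (Geach) condition.
(a): satisfies the condition.
(b): fails — nRn, nRq but no w with nR²w and qR²w.
(c): satisfies the condition.
(d): fails — 0R2, 0R2 but no w with 2R²w and 2R²w.
Valid on: (a), (c).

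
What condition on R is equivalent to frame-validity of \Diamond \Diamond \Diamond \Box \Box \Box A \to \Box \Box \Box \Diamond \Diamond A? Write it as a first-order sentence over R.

\forall x \forall y \forall z ((x R^3 y \wedge x R^3 z) \to \exists w (y R^3 w \wedge z R^2 w))

This is a Sahlqvist (Geach-type) schema ◇^3□^3A → □^3◇^2A.
First-order correspondent: \forall x \forall y \forall z ((x R^3 y \wedge x R^3 z) \to \exists w (y R^3 w \wedge z R^2 w)).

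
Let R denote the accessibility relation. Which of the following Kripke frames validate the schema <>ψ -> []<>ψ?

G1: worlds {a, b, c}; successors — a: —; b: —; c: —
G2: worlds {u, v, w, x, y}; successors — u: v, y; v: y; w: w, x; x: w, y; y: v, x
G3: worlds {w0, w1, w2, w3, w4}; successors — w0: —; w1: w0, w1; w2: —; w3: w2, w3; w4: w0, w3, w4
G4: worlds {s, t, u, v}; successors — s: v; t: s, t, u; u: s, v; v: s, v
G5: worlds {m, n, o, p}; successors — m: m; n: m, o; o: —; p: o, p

G1

The schema corresponds to the Euclidean property: forall x forall y forall z (Rxy & Rxz -> Ryz).
G1: holds.
G2: fails — Ruv and Ruv but not Rvv.
G3: fails — Rw1w0 and Rw1w1 but not Rw0w1.
G4: fails — Rts and Rts but not Rss.
G5: fails — Rno and Rno but not Roo.
Valid on: G1.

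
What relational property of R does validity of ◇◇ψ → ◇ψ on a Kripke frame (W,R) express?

Transitivity

This is frame-equivalent to □ψ → □□ψ (substitute ¬ψ for ψ and contrapose).
Suppose □ψ→□□ψ is valid. Take Rxy, Ryz and set V(ψ)={w : Rxw}. Then □ψ at x, so □□ψ at x, so □ψ at y, so ψ at z, i.e. Rxz.
Conversely, on a frame with transitivity the schema holds at every world under every valuation.
So the correspondent is transitivity.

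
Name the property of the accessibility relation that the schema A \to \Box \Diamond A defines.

This schema is the B axiom.
Its frame correspondent is symmetry — \forall x \forall y (Rxy \to Ryx).

Symmetry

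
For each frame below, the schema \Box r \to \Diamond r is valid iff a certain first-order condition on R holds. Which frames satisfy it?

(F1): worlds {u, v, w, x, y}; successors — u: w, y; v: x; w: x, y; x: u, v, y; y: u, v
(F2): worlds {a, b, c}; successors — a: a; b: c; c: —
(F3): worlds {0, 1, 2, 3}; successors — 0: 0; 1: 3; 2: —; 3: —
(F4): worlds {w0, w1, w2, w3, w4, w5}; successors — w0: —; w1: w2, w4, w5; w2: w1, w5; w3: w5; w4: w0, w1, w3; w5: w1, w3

Frame correspondent (Sahlqvist): \forall x \exists y Rxy — i.e. seriality.
(F1): satisfies the condition.
(F2): fails — world c has no successor.
(F3): fails — world 2 has no successor.
(F4): fails — world w0 has no successor.

(F1)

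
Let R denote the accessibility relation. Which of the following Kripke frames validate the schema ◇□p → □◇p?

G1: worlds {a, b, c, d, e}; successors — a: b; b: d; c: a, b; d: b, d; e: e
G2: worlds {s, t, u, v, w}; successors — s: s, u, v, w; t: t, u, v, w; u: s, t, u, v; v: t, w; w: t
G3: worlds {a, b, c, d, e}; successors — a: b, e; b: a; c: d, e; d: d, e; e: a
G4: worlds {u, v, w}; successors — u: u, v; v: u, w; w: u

Frame correspondent (Sahlqvist): ∀x ∀y ∀z (Rxy ∧ Rxz → ∃w (Ryw ∧ Rzw)) — i.e. convergence.
G1: fails — Rcb and Rca but b and a have no common successor.
G2: fails — Rsw and Rss but w and s have no common successor.
G3: fails — Rcd and Rce but d and e have no common successor.
G4: satisfies the condition.
Valid on: G4.

G4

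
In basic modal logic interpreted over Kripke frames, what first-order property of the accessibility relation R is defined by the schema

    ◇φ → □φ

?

Partial functionality

Suppose ◇φ→□φ is valid. Take Rxy, Rxz and set V(φ)={y}. Then ◇φ at x, so □φ at x, so φ at z, i.e. z=y.
Conversely, on a frame with partial functionality the schema holds at every world under every valuation.
So the correspondent is partial functionality.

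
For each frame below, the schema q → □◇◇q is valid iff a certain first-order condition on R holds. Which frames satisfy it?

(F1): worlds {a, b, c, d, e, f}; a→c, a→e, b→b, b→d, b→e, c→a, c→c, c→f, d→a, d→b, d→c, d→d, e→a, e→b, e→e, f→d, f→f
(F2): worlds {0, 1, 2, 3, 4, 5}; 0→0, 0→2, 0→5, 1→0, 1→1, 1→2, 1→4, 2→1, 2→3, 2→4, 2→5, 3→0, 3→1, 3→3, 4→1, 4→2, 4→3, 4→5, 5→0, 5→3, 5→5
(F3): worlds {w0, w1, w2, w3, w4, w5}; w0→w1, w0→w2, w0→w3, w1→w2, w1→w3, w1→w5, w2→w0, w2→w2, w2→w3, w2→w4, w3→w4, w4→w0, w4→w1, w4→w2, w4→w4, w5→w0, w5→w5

(F3)

Frame correspondent (Sahlqvist): ∀x ∀z (xRz → ∃w (x = w ∧ zR²w)) — i.e. a generalized confluence (Geach) condition.
(F1): fails — dRa but no w with d=w and aR²w.
(F2): fails — 4R5 but no w with 4=w and 5R²w.
(F3): holds.
Valid on: (F3).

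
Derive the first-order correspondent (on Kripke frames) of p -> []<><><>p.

forall x forall z (xRz -> exists w (x = w & z R^3 w))

This is a Sahlqvist (Geach-type) schema ◇^0□^0p → □^1◇^3p.
Minimal-valuation argument: fix x; take any y with xR^0y and any z with xR^1z. Set V(p) to the set of worlds R-reachable from y in exactly 0 steps. Then □^0p holds at y, so the antecedent holds at x; validity forces ◇^3p at z, giving a w with zR^3w and yR^0w.
First-order correspondent: forall x forall z (xRz -> exists w (x = w & z R^3 w)).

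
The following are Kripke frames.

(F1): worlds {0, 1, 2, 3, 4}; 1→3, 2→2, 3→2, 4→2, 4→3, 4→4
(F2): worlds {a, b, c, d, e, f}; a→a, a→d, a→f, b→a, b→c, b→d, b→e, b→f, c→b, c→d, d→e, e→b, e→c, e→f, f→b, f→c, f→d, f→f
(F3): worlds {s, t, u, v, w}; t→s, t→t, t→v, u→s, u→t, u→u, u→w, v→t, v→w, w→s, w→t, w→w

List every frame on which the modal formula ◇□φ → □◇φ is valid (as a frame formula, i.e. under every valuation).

This is the axiom for convergence; its first-order frame correspondent is ∀x ∀y ∀z (Rxy ∧ Rxz → ∃w (Ryw ∧ Rzw)).
(F1): satisfies the condition.
(F2): fails — Raa and Rad but a and d have no common successor.
(F3): fails — Rtv and Rts but v and s have no common successor.

(F1)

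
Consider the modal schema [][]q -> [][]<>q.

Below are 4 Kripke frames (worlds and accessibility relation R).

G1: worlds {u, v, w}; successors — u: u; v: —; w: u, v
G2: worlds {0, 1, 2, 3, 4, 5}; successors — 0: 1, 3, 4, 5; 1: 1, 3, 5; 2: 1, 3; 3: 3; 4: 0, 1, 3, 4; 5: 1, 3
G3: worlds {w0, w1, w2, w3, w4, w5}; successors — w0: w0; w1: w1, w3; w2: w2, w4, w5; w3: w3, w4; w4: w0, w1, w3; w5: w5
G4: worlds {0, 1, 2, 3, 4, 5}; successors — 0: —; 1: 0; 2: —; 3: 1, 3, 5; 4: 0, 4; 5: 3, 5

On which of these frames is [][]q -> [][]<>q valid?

G1, G2, G3

This is the axiom for a generalized confluence (Geach) condition; its first-order frame correspondent is forall x forall z (x R^2 z -> exists w (x R^2 w & zRw)).
G1: condition met.
G2: condition met.
G3: condition met.
G4: fails — 3R²0 but no w with 3R²w and 0Rw.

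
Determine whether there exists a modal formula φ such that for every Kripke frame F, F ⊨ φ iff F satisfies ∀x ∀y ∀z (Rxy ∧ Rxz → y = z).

Yes: it is partial functionality, defined by the CD schema ◇r → □r.
Suppose ◇r→□r is valid. Take Rxy, Rxz and set V(r)={y}. Then ◇r at x, so □r at x, so r at z, i.e. z=y.

Definable; ◇r → □r defines it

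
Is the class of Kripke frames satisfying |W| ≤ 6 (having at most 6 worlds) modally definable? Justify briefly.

If a class were modally definable it would be closed under disjoint unions (Goldblatt–Thomason).
Any modal formula valid on each of 7 disjoint one-world frames is valid on their disjoint union (validity is preserved under disjoint unions). Each one-world frame has |W|=1≤6, but the union has |W|=7.
So no modal formula (or set of formulas) defines exactly the |W|≤6 frames.

Not definable by any modal formula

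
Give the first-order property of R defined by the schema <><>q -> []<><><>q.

forall x forall y forall z ((x R^2 y & xRz) -> exists w (y = w & z R^3 w))

This is a Sahlqvist (Geach-type) schema ◇^2□^0q → □^1◇^3q.
Minimal-valuation argument: fix x; take any y with xR^2y and any z with xR^1z. Set V(q) to the set of worlds R-reachable from y in exactly 0 steps. Then □^0q holds at y, so the antecedent holds at x; validity forces ◇^3q at z, giving a w with zR^3w and yR^0w.
First-order correspondent: forall x forall y forall z ((x R^2 y & xRz) -> exists w (y = w & z R^3 w)).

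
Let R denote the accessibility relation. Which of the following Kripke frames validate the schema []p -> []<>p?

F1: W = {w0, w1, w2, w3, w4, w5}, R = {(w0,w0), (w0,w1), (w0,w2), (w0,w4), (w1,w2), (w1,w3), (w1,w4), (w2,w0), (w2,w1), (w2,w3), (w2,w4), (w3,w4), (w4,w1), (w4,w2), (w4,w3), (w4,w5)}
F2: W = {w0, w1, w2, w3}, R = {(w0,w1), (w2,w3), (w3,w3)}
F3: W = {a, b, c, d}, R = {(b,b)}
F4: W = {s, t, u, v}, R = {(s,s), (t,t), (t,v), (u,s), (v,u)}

The schema corresponds to a generalized confluence (Geach) condition: forall x forall z (xRz -> exists w (xRw & zRw)).
F1: fails — w3Rw4 but no w with w3Rw and w4Rw.
F2: fails — w0Rw1 but no w with w0Rw and w1Rw.
F3: satisfies the condition.
F4: fails — tRv but no w with tRw and vRw.

F3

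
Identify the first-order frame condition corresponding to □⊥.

This schema is the Ver axiom.
Its frame correspondent is emptiness of R — ∀x ∀y ¬Rxy.

emptiness of R: ∀x ∀y ¬Rxy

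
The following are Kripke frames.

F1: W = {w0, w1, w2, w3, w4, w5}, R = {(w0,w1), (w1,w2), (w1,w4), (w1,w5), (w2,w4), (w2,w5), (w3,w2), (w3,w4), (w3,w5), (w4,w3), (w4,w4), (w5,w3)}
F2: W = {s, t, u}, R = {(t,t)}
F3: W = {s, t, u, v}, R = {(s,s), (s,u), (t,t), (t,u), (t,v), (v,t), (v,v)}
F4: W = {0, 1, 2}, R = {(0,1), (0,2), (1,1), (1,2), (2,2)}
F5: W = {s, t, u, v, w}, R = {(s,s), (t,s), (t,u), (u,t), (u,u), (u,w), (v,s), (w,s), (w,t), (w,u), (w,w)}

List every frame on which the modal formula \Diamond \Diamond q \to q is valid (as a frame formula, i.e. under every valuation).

The schema corresponds to a generalized confluence (Geach) condition: \forall x \forall y (x R^2 y \to \exists w (y = w \wedge x = w)).
F1: fails — w0R²w2 but w2 ≠ w0.
F2: satisfies the condition.
F3: fails — sR²u but u ≠ s.
F4: fails — 0R²1 but 1 ≠ 0.
F5: fails — tR²s but s ≠ t.
Valid on: F2.

F2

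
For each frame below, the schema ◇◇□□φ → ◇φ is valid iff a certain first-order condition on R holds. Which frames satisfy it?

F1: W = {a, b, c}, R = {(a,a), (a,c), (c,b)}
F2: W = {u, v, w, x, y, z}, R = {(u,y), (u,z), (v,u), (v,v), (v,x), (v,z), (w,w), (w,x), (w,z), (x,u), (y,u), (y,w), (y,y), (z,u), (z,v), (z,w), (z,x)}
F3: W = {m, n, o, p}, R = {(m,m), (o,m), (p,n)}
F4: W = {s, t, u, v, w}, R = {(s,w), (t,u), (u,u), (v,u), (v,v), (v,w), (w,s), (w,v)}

F3

The schema corresponds to a generalized confluence (Geach) condition: ∀x ∀y (xR²y → ∃w (yR²w ∧ xRw)).
F1: fails — aR²b but no w with bR²w and aRw.
F2: fails — zR²x but no t with xR²t and zRt.
F3: holds.
F4: fails — sR²s but no w* with sR²w* and sRw*.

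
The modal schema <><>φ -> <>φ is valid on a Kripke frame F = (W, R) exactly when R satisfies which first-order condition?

This is frame-equivalent to □φ → □□φ (substitute ¬φ for φ and contrapose).
Suppose □φ→□□φ is valid. Take Rxy, Ryz and set V(φ)={w : Rxw}. Then □φ at x, so □□φ at x, so □φ at y, so φ at z, i.e. Rxz.
Conversely, any frame satisfying forall x forall y forall z (Rxy & Ryz -> Rxz) validates the schema.
Frame condition: forall x forall y forall z (Rxy & Ryz -> Rxz).

Transitivity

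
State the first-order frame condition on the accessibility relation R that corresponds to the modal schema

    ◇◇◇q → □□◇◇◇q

∀x ∀y ∀z ((xR³y ∧ xR²z) → ∃w (y = w ∧ zR³w))

This is a Sahlqvist (Geach-type) schema ◇^3□^0q → □^2◇^3q.
First-order correspondent: ∀x ∀y ∀z ((xR³y ∧ xR²z) → ∃w (y = w ∧ zR³w)).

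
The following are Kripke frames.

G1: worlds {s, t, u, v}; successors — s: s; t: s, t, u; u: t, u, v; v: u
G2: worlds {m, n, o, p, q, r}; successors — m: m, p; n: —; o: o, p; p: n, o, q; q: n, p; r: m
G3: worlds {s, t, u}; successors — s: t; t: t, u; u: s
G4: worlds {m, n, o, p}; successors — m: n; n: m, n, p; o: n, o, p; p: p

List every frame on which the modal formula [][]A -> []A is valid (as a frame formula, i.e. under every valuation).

G1, G4

The schema corresponds to density: forall x forall y (Rxy -> exists z (Rxz & Rzy)).
G1: holds.
G2: fails — Rqp but no z with Rqz and Rzp.
G3: fails — Rus but no z with Ruz and Rzs.
G4: holds.
Valid on: G1, G4.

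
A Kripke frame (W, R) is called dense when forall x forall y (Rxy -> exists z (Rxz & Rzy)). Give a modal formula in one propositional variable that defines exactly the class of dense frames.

□□r → □r

This is density; the standard corresponding axiom is C4: □□r → □r.
Suppose □□r→□r is valid. Take Rxy and set V(r)={w : xR²w}. Then □□r at x, so □r at x, so r at y, i.e. ∃z(Rxz∧Rzy).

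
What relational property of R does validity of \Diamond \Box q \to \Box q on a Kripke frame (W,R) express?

The Euclidean property

This is frame-equivalent to ◇q → □◇q (substitute ¬q for q and contrapose).
Suppose ◇q→□◇q is valid. Take Rxy, Rxz and set V(q)={y}. Then ◇q at x, so □◇q at x, so ◇q at z, so some w with Rzw has q; w=y, i.e. Rzy. By symmetry of the argument, Ryz.
The converse is a direct semantic check.
Frame condition: \forall x \forall y \forall z (Rxy \wedge Rxz \to Ryz).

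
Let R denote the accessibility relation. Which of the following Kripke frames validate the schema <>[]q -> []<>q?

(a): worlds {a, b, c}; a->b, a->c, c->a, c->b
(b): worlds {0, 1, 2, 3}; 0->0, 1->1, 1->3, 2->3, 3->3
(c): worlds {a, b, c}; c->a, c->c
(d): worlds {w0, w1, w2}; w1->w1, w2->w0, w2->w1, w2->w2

(b)

The schema corresponds to convergence: forall x forall y forall z (Rxy & Rxz -> exists w (Ryw & Rzw)).
(a): fails — Rac and Rab but c and b have no common successor.
(b): ✓.
(c): fails — Rca and Rca but a and a have no common successor.
(d): fails — Rw2w2 and Rw2w0 but w2 and w0 have no common successor.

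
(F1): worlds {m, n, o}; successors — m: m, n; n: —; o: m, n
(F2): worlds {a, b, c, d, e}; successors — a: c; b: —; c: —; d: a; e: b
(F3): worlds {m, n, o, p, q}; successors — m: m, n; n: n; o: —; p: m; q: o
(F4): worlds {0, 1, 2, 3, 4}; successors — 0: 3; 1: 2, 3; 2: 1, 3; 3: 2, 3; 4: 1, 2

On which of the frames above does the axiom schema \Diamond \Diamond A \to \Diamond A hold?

This is the axiom for transitivity; its first-order frame correspondent is \forall x \forall y \forall z (Rxy \wedge Ryz \to Rxz).
(F1): condition met.
(F2): fails — Rda and Rac but not Rdc.
(F3): fails — Rpm and Rmn but not Rpn.
(F4): fails — R32 and R21 but not R31.
Valid on: (F1).

(F1)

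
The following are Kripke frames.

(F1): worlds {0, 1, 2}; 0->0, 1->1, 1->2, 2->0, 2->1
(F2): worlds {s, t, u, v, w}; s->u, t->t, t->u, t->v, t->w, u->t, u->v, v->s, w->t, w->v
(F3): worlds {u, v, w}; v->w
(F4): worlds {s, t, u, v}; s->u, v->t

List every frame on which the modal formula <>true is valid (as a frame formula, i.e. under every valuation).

This is the axiom for seriality; its first-order frame correspondent is forall x exists y Rxy.
(F1): satisfies the condition.
(F2): satisfies the condition.
(F3): fails — world u has no successor.
(F4): fails — world t has no successor.

(F1), (F2)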